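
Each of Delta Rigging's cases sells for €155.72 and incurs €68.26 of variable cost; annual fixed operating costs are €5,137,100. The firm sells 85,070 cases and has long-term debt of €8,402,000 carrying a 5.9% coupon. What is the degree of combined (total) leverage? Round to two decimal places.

At 85,070 units, contribution = 85,070 × €87.46 = €7,440,222.20.
Subtracting fixed costs: EBIT = €7,440,222.20 − €5,137,100 = €2,303,122.20. Interest = €495,718.00.
DOL = €7,440,222.20 ÷ €2,303,122.20 = 3.2305; DFL = €2,303,122.20 ÷ €1,807,404.20 = 1.2743.
DCL = DOL × DFL = 3.2305 × 1.2743 = 4.1166.

4.12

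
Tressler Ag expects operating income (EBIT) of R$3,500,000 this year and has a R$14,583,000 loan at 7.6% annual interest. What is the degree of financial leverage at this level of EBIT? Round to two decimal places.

1.46

Interest = R$1,108,308.00.
DFL = EBIT ÷ (EBIT − I) = R$3,500,000 ÷ (R$3,500,000 − R$1,108,308.00) = R$3,500,000 ÷ R$2,391,692.00 = 1.4634.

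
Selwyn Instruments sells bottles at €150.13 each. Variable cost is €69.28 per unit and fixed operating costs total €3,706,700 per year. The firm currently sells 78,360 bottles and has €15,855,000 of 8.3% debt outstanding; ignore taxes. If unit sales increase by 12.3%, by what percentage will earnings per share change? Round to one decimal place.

+59.4%

Total contribution margin = 78,360 × €80.85 = €6,335,406.00.
Subtracting fixed costs: EBIT = €6,335,406.00 − €3,706,700 = €2,628,706.00.
Interest = €1,315,965.00, so EBIT − I = €1,312,741.00.
Degree of combined leverage = contribution ÷ (EBIT − I) = €6,335,406.00 ÷ €1,312,741.00 = 4.8261.
EPS therefore changes by 4.8261 × (+12.3%) = +59.4%.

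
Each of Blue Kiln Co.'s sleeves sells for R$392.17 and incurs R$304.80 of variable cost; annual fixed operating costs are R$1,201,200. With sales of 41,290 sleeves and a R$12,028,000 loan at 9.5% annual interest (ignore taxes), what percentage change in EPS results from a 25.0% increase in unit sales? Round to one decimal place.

+71.4%

At 41,290 units, contribution = 41,290 × R$87.37 = R$3,607,507.30.
Operating income = contribution − fixed costs = R$3,607,507.30 − R$1,201,200 = R$2,406,307.30.
After interest of R$1,142,660.00, pre-tax earnings = R$1,263,647.30.
DCL = total CM / (EBIT − I) = R$3,607,507.30 / R$1,263,647.30 = 2.8548.
EPS therefore changes by 2.8548 × (+25.0%) = +71.4%.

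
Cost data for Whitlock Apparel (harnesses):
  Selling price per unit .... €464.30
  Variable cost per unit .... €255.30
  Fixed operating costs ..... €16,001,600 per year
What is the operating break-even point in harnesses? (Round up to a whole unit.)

76,563 harnesses

Each unit contributes €464.30 − €255.30 = €209.00.
Break-even Q = €16,001,600 / €209.00 = 76,562.68 → 76,563 harnesses.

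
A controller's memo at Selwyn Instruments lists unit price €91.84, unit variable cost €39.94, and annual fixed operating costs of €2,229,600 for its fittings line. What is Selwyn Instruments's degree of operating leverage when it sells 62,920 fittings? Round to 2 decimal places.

3.15

At 62,920 units, contribution = 62,920 × €51.90 = €3,265,548.00.
Subtracting fixed costs: EBIT = €3,265,548.00 − €2,229,600 = €1,035,948.00.
So DOL = total CM / EBIT = €3,265,548.00 / €1,035,948.00 = 3.1522.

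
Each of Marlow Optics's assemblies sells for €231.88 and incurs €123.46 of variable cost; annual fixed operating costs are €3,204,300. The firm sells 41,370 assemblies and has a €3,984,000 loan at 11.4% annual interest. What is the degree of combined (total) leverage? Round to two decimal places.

5.42

At 41,370 units, contribution = 41,370 × €108.42 = €4,485,335.40.
Operating income = contribution − fixed costs = €4,485,335.40 − €3,204,300 = €1,281,035.40. Interest = €454,176.00, so EBIT − I = €826,859.40.
DCL = contribution ÷ (EBIT − I) = €4,485,335.40 ÷ €826,859.40 = 5.4245.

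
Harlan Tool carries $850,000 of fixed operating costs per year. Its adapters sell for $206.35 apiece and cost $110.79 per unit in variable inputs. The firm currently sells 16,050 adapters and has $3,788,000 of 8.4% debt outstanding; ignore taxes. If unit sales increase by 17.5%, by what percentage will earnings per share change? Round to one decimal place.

At 16,050 units, contribution = 16,050 × $95.56 = $1,533,738.00.
Operating income = contribution − fixed costs = $1,533,738.00 − $850,000 = $683,738.00.
Interest = $318,192.00, so EBIT − I = $365,546.00.
Degree of combined leverage = contribution ÷ (EBIT − I) = $1,533,738.00 ÷ $365,546.00 = 4.1957.
%ΔEPS = DCL × %ΔSales = 4.1957 × +17.5% = +73.4%.

+73.4%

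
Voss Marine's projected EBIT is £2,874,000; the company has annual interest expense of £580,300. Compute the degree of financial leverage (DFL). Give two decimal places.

Interest = £580,300.00.
Degree of financial leverage = EBIT / (EBIT − interest) = £2,874,000 / £2,293,700.00 = 1.2530.

1.25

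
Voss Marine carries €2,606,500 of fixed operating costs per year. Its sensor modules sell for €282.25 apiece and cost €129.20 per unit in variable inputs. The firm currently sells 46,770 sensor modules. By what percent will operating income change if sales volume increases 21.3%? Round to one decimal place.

At 46,770 units, contribution = 46,770 × €153.05 = €7,158,148.50.
Operating income = contribution − fixed costs = €7,158,148.50 − €2,606,500 = €4,551,648.50.
DOL = contribution ÷ EBIT = €7,158,148.50 ÷ €4,551,648.50 = 1.5726.
Operating income changes by 1.5726 × +21.3% = +33.5%.

+33.5%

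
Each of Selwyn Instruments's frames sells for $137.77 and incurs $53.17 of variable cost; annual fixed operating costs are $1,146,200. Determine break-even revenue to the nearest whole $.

$1,866,572

CM per unit = $137.77 − $53.17 = $84.60; CM ratio = $84.60 / $137.77 = 0.6141.
Break-even revenue = fixed costs × price ÷ CM = $1,146,200 × $137.77 ÷ $84.60 = $1,866,572.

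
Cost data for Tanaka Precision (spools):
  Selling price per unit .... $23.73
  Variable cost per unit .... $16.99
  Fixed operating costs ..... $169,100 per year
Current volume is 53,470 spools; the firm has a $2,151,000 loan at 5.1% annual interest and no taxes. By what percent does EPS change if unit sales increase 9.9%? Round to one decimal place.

+43.7%

At 53,470 units, contribution = 53,470 × $6.74 = $360,387.80.
EBIT = $360,387.80 − $169,100 = $191,287.80.
After interest of $109,701.00, pre-tax earnings = $81,586.80.
DCL = total CM / (EBIT − I) = $360,387.80 / $81,586.80 = 4.4172.
EPS therefore changes by 4.4172 × (+9.9%) = +43.7%.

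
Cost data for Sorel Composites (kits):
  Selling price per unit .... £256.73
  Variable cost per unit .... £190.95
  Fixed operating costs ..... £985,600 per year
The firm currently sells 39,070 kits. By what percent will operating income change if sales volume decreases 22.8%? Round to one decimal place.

-37.0%

Total contribution margin = 39,070 × £65.78 = £2,570,024.60.
Subtracting fixed costs: EBIT = £2,570,024.60 − £985,600 = £1,584,424.60.
Degree of operating leverage = £2,570,024.60 / £1,584,424.60 = 1.6221.
So EBIT moves 1.6221 × (-22.8%) = -37.0%.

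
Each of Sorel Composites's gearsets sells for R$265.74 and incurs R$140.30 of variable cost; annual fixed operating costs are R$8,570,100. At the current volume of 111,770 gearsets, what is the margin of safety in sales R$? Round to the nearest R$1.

R$11,546,320

Each unit contributes R$265.74 − R$140.30 = R$125.44. Break-even units = R$8,570,100 ÷ R$125.44 = 68,320.31; break-even revenue = 68,320.31 × R$265.74 = R$18,155,439.84.
Actual sales revenue = 111,770 × R$265.74 = R$29,701,759.80.
Margin of safety = R$29,701,759.80 − R$18,155,439.84 = R$11,546,320.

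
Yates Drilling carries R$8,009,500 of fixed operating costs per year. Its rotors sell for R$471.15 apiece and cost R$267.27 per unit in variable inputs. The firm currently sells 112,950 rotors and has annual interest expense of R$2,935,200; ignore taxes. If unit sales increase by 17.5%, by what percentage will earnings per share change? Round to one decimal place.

At 112,950 units, contribution = 112,950 × R$203.88 = R$23,028,246.00.
Operating income = contribution − fixed costs = R$23,028,246.00 − R$8,009,500 = R$15,018,746.00.
After interest of R$2,935,200.00, pre-tax earnings = R$12,083,546.00.
Degree of combined leverage = contribution ÷ (EBIT − I) = R$23,028,246.00 ÷ R$12,083,546.00 = 1.9058.
%ΔEPS = DCL × %ΔSales = 1.9058 × +17.5% = +33.4%.

+33.4%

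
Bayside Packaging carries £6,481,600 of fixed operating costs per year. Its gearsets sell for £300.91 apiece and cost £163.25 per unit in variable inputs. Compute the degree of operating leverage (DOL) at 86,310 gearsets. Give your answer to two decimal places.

2.20

Contribution at this volume is 86,310 × £137.66 = £11,881,434.60.
Operating income = contribution − fixed costs = £11,881,434.60 − £6,481,600 = £5,399,834.60.
DOL = contribution ÷ EBIT = £11,881,434.60 ÷ £5,399,834.60 = 2.2003.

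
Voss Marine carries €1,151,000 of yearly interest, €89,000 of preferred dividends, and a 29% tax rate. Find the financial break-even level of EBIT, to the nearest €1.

€1,276,352

Preferred dividends are paid after tax, so their pre-tax equivalent is €89,000 ÷ (1 − 0.29) = €125,352.11.
Financial break-even EBIT = interest + D_p ÷ (1 − t) = €1,151,000 + €125,352.11 = €1,276,352.11.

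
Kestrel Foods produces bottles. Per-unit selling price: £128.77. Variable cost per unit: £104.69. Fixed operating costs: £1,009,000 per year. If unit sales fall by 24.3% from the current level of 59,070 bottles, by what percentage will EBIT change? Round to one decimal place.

-83.6%

Total contribution margin = 59,070 × £24.08 = £1,422,405.60.
Operating income = contribution − fixed costs = £1,422,405.60 − £1,009,000 = £413,405.60.
So DOL = total CM / EBIT = £1,422,405.60 / £413,405.60 = 3.4407.
So EBIT moves 3.4407 × (-24.3%) = -83.6%.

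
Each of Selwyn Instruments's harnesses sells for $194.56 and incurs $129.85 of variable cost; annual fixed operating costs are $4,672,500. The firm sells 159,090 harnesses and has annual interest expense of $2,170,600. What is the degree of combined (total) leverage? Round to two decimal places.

Total contribution margin = 159,090 × $64.71 = $10,294,713.90.
EBIT = $10,294,713.90 − $4,672,500 = $5,622,213.90. Interest = $2,170,600.00.
DOL = $10,294,713.90 ÷ $5,622,213.90 = 1.8311; DFL = $5,622,213.90 ÷ $3,451,613.90 = 1.6289.
Combined leverage = 1.8311 × 1.6289 = 2.9827.

2.98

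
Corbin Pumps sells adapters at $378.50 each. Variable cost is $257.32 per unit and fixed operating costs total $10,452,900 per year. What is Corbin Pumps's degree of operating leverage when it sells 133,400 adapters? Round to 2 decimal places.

Total contribution margin = 133,400 × $121.18 = $16,165,412.00.
Subtracting fixed costs: EBIT = $16,165,412.00 − $10,452,900 = $5,712,512.00.
Degree of operating leverage = $16,165,412.00 / $5,712,512.00 = 2.8298.

2.83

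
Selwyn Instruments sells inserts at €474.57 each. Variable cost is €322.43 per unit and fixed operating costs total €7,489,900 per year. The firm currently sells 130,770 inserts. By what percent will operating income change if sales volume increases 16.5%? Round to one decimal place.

Contribution at this volume is 130,770 × €152.14 = €19,895,347.80.
Operating income = contribution − fixed costs = €19,895,347.80 − €7,489,900 = €12,405,447.80.
Degree of operating leverage = €19,895,347.80 / €12,405,447.80 = 1.6038.
%ΔEBIT = DOL × %ΔSales = 1.6038 × +16.5% = +26.5%.

+26.5%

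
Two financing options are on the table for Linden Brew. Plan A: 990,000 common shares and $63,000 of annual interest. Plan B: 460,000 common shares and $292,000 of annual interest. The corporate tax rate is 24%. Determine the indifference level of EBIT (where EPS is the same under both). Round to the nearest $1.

$490,755

Set EPS_A = EPS_B: (EBIT − $63,000)(1 − 0.24) ÷ 990,000 = (EBIT − $292,000)(1 − 0.24) ÷ 460,000.
The (1 − t) factor cancels: (EBIT − 63,000) × 460,000 = (EBIT − 292,000) × 990,000.
EBIT × (990,000 − 460,000) = 292,000 × 990,000 − 63,000 × 460,000 = 260,100,000,000, so EBIT = 260,100,000,000 ÷ 530,000 = 490,754.72.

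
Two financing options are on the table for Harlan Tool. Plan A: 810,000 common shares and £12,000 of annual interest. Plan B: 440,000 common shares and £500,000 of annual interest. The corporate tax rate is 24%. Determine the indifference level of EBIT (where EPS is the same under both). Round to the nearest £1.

Set EPS_A = EPS_B: (EBIT − £12,000)(1 − 0.24) ÷ 810,000 = (EBIT − £500,000)(1 − 0.24) ÷ 440,000.
Cancelling (1 − t) and cross-multiplying: 440,000·(EBIT − 12,000) = 810,000·(EBIT − 500,000).
EBIT × (810,000 − 440,000) = 500,000 × 810,000 − 12,000 × 440,000 = 399,720,000,000, so EBIT = 399,720,000,000 ÷ 370,000 = 1,080,324.32.

£1,080,324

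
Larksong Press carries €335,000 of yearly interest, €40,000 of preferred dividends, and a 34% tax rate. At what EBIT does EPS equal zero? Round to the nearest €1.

Preferred dividends are paid after tax, so their pre-tax equivalent is €40,000 ÷ (1 − 0.34) = €60,606.06.
Financial break-even EBIT = interest + D_p ÷ (1 − t) = €335,000 + €60,606.06 = €395,606.06.

€395,606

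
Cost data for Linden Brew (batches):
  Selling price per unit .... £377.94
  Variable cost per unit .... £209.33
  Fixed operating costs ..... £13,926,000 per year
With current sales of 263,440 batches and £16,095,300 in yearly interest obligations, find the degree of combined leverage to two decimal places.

Contribution at this volume is 263,440 × £168.61 = £44,418,618.40.
EBIT = £44,418,618.40 − £13,926,000 = £30,492,618.40. Interest = £16,095,300.00, so EBIT − I = £14,397,318.40.
DCL = contribution ÷ (EBIT − I) = £44,418,618.40 ÷ £14,397,318.40 = 3.0852.

3.09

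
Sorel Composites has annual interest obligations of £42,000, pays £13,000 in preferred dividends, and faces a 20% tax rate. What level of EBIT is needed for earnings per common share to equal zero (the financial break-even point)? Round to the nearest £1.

£58,250

Grossing the preferred dividend up to pre-tax terms: £13,000 / (1 − 0.20) = £16,250.00.
EPS = 0 when EBIT covers interest plus the pre-tax preferred burden: £42,000 + £16,250.00 = £58,250.00.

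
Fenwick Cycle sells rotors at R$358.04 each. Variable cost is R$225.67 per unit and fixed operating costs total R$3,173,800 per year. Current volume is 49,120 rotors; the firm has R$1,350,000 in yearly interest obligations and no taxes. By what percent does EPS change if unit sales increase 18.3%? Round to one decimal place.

+60.1%

Total contribution margin = 49,120 × R$132.37 = R$6,502,014.40.
EBIT = R$6,502,014.40 − R$3,173,800 = R$3,328,214.40.
Interest = R$1,350,000.00, so EBIT − I = R$1,978,214.40.
Degree of combined leverage = contribution ÷ (EBIT − I) = R$6,502,014.40 ÷ R$1,978,214.40 = 3.2868.
EPS therefore changes by 3.2868 × (+18.3%) = +60.1%.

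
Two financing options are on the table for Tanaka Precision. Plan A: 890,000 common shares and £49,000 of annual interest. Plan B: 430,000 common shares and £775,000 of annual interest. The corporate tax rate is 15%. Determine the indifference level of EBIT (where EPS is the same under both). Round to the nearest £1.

Set EPS_A = EPS_B: (EBIT − £49,000)(1 − 0.15) ÷ 890,000 = (EBIT − £775,000)(1 − 0.15) ÷ 430,000.
Cancelling (1 − t) and cross-multiplying: 430,000·(EBIT − 49,000) = 890,000·(EBIT − 775,000).
EBIT × (890,000 − 430,000) = 775,000 × 890,000 − 49,000 × 430,000 = 668,680,000,000, so EBIT = 668,680,000,000 ÷ 460,000 = 1,453,652.17.

£1,453,652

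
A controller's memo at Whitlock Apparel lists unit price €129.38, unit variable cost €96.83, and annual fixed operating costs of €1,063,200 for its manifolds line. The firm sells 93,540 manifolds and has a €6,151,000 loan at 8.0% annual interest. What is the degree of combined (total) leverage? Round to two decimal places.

At 93,540 units, contribution = 93,540 × €32.55 = €3,044,727.00.
EBIT = €3,044,727.00 − €1,063,200 = €1,981,527.00. Interest = €492,080.00, so EBIT − I = €1,489,447.00.
Degree of total leverage = total CM / (EBIT − interest) = €3,044,727.00 / €1,489,447.00 = 2.0442.

2.04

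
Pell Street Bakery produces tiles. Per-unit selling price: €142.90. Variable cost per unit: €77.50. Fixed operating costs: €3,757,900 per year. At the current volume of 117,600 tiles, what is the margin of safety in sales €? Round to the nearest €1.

€8,593,971

Unit CM = price − variable cost = €142.90 − €77.50 = €65.40. Break-even units = €3,757,900 ÷ €65.40 = 57,460.24; break-even revenue = 57,460.24 × €142.90 = €8,211,068.96.
Current sales = 117,600 × €142.90 = €16,805,040.00.
Margin of safety = €16,805,040.00 − €8,211,068.96 = €8,593,971.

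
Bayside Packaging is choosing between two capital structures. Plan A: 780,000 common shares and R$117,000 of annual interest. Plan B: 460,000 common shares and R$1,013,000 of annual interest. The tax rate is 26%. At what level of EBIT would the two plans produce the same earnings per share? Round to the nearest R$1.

Set EPS_A = EPS_B: (EBIT − R$117,000)(1 − 0.26) ÷ 780,000 = (EBIT − R$1,013,000)(1 − 0.26) ÷ 460,000.
The (1 − t) factor cancels: (EBIT − 117,000) × 460,000 = (EBIT − 1,013,000) × 780,000.
Solving, EBIT = (1,013,000·780,000 − 117,000·460,000) / (780,000 − 460,000) = 736,320,000,000 / 320,000 = 2,301,000.00.

R$2,301,000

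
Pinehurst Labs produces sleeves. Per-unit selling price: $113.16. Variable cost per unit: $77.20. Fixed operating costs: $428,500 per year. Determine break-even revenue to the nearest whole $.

Contribution margin per unit = $113.16 − $77.20 = $35.96, a CM ratio of $35.96 ÷ $113.16 = 0.3178.
Break-even sales = FC ÷ CM ratio = $428,500 × $113.16 / $35.96 = $1,348,417.

$1,348,417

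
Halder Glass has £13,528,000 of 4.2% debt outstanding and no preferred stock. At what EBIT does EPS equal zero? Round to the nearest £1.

Annual interest = 4.2% × £13,528,000 = £568,176.00.
Without preferred stock the financial break-even is simply EBIT = interest = £568,176.00.

£568,176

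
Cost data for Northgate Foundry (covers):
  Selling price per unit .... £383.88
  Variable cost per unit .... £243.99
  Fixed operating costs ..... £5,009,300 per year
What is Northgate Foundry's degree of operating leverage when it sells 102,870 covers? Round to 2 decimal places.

1.53

At 102,870 units, contribution = 102,870 × £139.89 = £14,390,484.30.
Subtracting fixed costs: EBIT = £14,390,484.30 − £5,009,300 = £9,381,184.30.
Degree of operating leverage = £14,390,484.30 / £9,381,184.30 = 1.5340.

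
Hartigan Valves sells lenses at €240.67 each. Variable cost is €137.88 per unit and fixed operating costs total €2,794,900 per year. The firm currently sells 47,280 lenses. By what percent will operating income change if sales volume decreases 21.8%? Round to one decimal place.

At 47,280 units, contribution = 47,280 × €102.79 = €4,859,911.20.
Subtracting fixed costs: EBIT = €4,859,911.20 − €2,794,900 = €2,065,011.20.
Degree of operating leverage = €4,859,911.20 / €2,065,011.20 = 2.3535.
Operating income changes by 2.3535 × -21.8% = -51.3%.

-51.3%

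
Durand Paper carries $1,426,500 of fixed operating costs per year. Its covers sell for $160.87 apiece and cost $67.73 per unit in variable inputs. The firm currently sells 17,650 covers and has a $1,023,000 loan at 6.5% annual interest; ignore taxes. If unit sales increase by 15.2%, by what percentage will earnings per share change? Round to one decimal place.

+165.6%

Total contribution margin = 17,650 × $93.14 = $1,643,921.00.
Subtracting fixed costs: EBIT = $1,643,921.00 − $1,426,500 = $217,421.00.
Interest = $66,495.00, so EBIT − I = $150,926.00.
DCL = total CM / (EBIT − I) = $1,643,921.00 / $150,926.00 = 10.8922.
%ΔEPS = DCL × %ΔSales = 10.8922 × +15.2% = +165.6%.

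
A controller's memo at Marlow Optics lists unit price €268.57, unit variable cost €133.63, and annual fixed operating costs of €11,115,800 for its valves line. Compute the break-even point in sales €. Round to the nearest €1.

€22,123,688

CM per unit = €268.57 − €133.63 = €134.94; CM ratio = €134.94 / €268.57 = 0.5024.
Break-even sales = FC ÷ CM ratio = €11,115,800 × €268.57 / €134.94 = €22,123,688.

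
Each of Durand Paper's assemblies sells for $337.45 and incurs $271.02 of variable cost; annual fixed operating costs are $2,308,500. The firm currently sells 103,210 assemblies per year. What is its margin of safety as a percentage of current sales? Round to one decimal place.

Contribution margin per unit = $337.45 − $271.02 = $66.43. Break-even units = $2,308,500 ÷ $66.43 = 34,750.87; break-even revenue = 34,750.87 × $337.45 = $11,726,679.59.
Current sales = 103,210 × $337.45 = $34,828,214.50.
Margin of safety = ($34,828,214.50 − $11,726,679.59) ÷ $34,828,214.50 = 66.3%.

66.3%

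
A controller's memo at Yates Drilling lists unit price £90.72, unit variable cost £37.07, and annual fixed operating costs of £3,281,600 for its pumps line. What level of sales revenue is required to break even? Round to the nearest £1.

£5,549,054

Contribution margin per unit = £90.72 − £37.07 = £53.65, a CM ratio of £53.65 ÷ £90.72 = 0.5914.
Break-even sales = FC ÷ CM ratio = £3,281,600 × £90.72 / £53.65 = £5,549,054.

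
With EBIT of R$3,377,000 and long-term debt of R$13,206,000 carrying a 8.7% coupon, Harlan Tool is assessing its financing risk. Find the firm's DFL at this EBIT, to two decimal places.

Interest = R$1,148,922.00.
Degree of financial leverage = EBIT / (EBIT − interest) = R$3,377,000 / R$2,228,078.00 = 1.5157.

1.52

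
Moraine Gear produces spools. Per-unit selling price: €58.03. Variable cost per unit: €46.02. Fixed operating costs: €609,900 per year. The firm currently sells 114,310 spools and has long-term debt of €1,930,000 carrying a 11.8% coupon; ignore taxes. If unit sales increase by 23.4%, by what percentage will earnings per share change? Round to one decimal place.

+60.0%

Contribution at this volume is 114,310 × €12.01 = €1,372,863.10.
Operating income = contribution − fixed costs = €1,372,863.10 − €609,900 = €762,963.10.
Interest = €227,740.00, so EBIT − I = €535,223.10.
DCL = total CM / (EBIT − I) = €1,372,863.10 / €535,223.10 = 2.5650.
EPS therefore changes by 2.5650 × (+23.4%) = +60.0%.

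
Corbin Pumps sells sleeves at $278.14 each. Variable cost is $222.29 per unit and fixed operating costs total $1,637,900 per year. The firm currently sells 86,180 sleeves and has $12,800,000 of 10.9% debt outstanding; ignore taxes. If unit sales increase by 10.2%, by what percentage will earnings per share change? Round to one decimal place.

+27.6%

Total contribution margin = 86,180 × $55.85 = $4,813,153.00.
Subtracting fixed costs: EBIT = $4,813,153.00 − $1,637,900 = $3,175,253.00.
After interest of $1,395,200.00, pre-tax earnings = $1,780,053.00.
Degree of combined leverage = contribution ÷ (EBIT − I) = $4,813,153.00 ÷ $1,780,053.00 = 2.7039.
%ΔEPS = DCL × %ΔSales = 2.7039 × +10.2% = +27.6%.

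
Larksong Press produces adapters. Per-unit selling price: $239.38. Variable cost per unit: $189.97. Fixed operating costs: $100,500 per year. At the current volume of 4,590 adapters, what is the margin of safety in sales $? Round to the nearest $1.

Unit CM = price − variable cost = $239.38 − $189.97 = $49.41. Break-even units = $100,500 ÷ $49.41 = 2,034.00; break-even revenue = 2,034.00 × $239.38 = $486,899.21.
Current sales = 4,590 × $239.38 = $1,098,754.20.
Margin of safety = $1,098,754.20 − $486,899.21 = $611,855.

$611,855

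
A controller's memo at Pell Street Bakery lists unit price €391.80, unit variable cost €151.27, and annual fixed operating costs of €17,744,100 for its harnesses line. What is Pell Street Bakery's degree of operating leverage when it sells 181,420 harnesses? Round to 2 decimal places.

Contribution at this volume is 181,420 × €240.53 = €43,636,952.60.
Subtracting fixed costs: EBIT = €43,636,952.60 − €17,744,100 = €25,892,852.60.
DOL = contribution ÷ EBIT = €43,636,952.60 ÷ €25,892,852.60 = 1.6853.

1.69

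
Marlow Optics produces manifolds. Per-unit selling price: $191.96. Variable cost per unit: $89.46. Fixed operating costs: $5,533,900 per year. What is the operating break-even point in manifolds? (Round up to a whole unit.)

Contribution margin per unit = $191.96 − $89.46 = $102.50.
Break-even Q = $5,533,900 / $102.50 = 53,989.27 → 53,990 manifolds.

53,990 manifolds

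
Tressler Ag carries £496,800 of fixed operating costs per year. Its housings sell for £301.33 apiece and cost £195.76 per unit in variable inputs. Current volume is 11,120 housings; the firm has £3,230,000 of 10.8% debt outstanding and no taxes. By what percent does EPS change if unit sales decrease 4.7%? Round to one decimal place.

Total contribution margin = 11,120 × £105.57 = £1,173,938.40.
Subtracting fixed costs: EBIT = £1,173,938.40 − £496,800 = £677,138.40.
After interest of £348,840.00, pre-tax earnings = £328,298.40.
DCL = total CM / (EBIT − I) = £1,173,938.40 / £328,298.40 = 3.5758.
%ΔEPS = DCL × %ΔSales = 3.5758 × -4.7% = -16.8%.

-16.8%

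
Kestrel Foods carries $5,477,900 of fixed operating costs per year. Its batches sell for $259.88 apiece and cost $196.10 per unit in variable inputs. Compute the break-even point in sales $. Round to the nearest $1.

CM per unit = $259.88 − $196.10 = $63.78; CM ratio = $63.78 / $259.88 = 0.2454.
Break-even sales = FC ÷ CM ratio = $5,477,900 × $259.88 / $63.78 = $22,320,424.

$22,320,424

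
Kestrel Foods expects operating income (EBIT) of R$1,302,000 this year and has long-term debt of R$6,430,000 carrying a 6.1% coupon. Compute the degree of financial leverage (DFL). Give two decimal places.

1.43

Interest = R$392,230.00.
DFL = EBIT ÷ (EBIT − I) = R$1,302,000 ÷ (R$1,302,000 − R$392,230.00) = R$1,302,000 ÷ R$909,770.00 = 1.4311.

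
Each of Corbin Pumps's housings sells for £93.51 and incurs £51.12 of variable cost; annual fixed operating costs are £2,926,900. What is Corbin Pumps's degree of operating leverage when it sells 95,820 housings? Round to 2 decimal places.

Contribution at this volume is 95,820 × £42.39 = £4,061,809.80.
Subtracting fixed costs: EBIT = £4,061,809.80 − £2,926,900 = £1,134,909.80.
So DOL = total CM / EBIT = £4,061,809.80 / £1,134,909.80 = 3.5790.

3.58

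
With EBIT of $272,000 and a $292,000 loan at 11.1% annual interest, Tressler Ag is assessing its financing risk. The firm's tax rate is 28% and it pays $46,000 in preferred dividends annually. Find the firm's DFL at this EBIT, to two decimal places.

1.55

Annual interest charges come to $32,412.00.
Pre-tax preferred-dividend burden = $46,000 ÷ (1 − 0.28) = $63,888.89.
DFL = EBIT ÷ [EBIT − I − D_p/(1−t)] = $272,000 ÷ [$272,000 − $32,412.00 − $63,888.89] = $272,000 ÷ $175,699.11 = 1.5481.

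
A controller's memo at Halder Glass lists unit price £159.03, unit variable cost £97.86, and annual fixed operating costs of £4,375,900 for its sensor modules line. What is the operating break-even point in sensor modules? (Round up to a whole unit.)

Contribution margin per unit = £159.03 − £97.86 = £61.17.
Break-even volume = fixed costs ÷ CM per unit = £4,375,900 ÷ £61.17 = 71,536.70, so 71,537 sensor modules.

71,537 sensor modules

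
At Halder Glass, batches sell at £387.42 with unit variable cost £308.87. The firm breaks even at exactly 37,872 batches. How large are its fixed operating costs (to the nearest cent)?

£2,974,845.60

Contribution margin per unit = £387.42 − £308.87 = £78.55.
Fixed costs = break-even units × CM = 37,872 × £78.55 = £2,974,845.60.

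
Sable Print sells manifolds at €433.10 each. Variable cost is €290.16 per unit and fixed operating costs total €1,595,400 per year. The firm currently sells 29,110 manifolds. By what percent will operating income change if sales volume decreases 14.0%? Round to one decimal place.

-22.7%

Contribution at this volume is 29,110 × €142.94 = €4,160,983.40.
Subtracting fixed costs: EBIT = €4,160,983.40 − €1,595,400 = €2,565,583.40.
So DOL = total CM / EBIT = €4,160,983.40 / €2,565,583.40 = 1.6218.
So EBIT moves 1.6218 × (-14.0%) = -22.7%.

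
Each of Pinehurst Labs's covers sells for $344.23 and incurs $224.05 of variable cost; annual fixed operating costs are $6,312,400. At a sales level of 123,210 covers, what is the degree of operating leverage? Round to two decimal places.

1.74

At 123,210 units, contribution = 123,210 × $120.18 = $14,807,377.80.
EBIT = $14,807,377.80 − $6,312,400 = $8,494,977.80.
DOL = contribution ÷ EBIT = $14,807,377.80 ÷ $8,494,977.80 = 1.7431.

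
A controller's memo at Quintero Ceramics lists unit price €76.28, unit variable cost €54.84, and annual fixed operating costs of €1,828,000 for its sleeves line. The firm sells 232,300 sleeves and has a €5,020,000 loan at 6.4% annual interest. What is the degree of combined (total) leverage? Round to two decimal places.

1.76

Total contribution margin = 232,300 × €21.44 = €4,980,512.00.
Operating income = contribution − fixed costs = €4,980,512.00 − €1,828,000 = €3,152,512.00. Interest = €321,280.00.
DOL = €4,980,512.00 ÷ €3,152,512.00 = 1.5799; DFL = €3,152,512.00 ÷ €2,831,232.00 = 1.1135.
Combined leverage = 1.5799 × 1.1135 = 1.7592.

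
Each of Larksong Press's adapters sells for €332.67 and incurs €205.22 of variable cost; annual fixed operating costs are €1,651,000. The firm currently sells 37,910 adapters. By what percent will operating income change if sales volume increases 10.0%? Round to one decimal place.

Contribution at this volume is 37,910 × €127.45 = €4,831,629.50.
Subtracting fixed costs: EBIT = €4,831,629.50 − €1,651,000 = €3,180,629.50.
Degree of operating leverage = €4,831,629.50 / €3,180,629.50 = 1.5191.
%ΔEBIT = DOL × %ΔSales = 1.5191 × +10.0% = +15.2%.

+15.2%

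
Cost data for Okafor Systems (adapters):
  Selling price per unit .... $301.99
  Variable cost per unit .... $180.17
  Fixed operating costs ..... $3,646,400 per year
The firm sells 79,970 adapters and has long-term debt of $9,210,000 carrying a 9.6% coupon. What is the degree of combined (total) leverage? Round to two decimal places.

1.87

At 79,970 units, contribution = 79,970 × $121.82 = $9,741,945.40.
Subtracting fixed costs: EBIT = $9,741,945.40 − $3,646,400 = $6,095,545.40. Interest = $884,160.00.
DOL = $9,741,945.40 ÷ $6,095,545.40 = 1.5982; DFL = $6,095,545.40 ÷ $5,211,385.40 = 1.1697.
DCL = DOL × DFL = 1.5982 × 1.1697 = 1.8694.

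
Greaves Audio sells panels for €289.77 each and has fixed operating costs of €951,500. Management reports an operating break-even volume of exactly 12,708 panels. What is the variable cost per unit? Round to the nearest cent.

At break-even, FC = Q × (P − VC), so P − VC = €951,500 ÷ 12,708 = €74.8741.
Hence VC = price − CM = €289.77 − €74.8741 = €214.90.

€214.90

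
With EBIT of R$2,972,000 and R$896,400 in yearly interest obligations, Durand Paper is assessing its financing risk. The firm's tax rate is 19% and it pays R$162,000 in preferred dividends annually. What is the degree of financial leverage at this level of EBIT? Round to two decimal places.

1.58

Interest = R$896,400.00.
Preferred dividends grossed up pre-tax: R$162,000 / (1 − 0.19) = R$200,000.00.
DFL = EBIT ÷ [EBIT − I − D_p/(1−t)] = R$2,972,000 ÷ [R$2,972,000 − R$896,400.00 − R$200,000.00] = R$2,972,000 ÷ R$1,875,600.00 = 1.5846.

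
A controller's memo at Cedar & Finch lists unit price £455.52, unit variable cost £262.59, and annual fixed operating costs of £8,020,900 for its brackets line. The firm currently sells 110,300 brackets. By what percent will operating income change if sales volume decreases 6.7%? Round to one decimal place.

Contribution at this volume is 110,300 × £192.93 = £21,280,179.00.
Operating income = contribution − fixed costs = £21,280,179.00 − £8,020,900 = £13,259,279.00.
DOL = contribution ÷ EBIT = £21,280,179.00 ÷ £13,259,279.00 = 1.6049.
So EBIT moves 1.6049 × (-6.7%) = -10.8%.

-10.8%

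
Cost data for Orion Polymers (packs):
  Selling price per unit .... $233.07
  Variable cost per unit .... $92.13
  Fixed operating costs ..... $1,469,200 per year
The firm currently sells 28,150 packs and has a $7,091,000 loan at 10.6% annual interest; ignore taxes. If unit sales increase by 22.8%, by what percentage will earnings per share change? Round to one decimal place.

At 28,150 units, contribution = 28,150 × $140.94 = $3,967,461.00.
Operating income = contribution − fixed costs = $3,967,461.00 − $1,469,200 = $2,498,261.00.
After interest of $751,646.00, pre-tax earnings = $1,746,615.00.
DCL = total CM / (EBIT − I) = $3,967,461.00 / $1,746,615.00 = 2.2715.
%ΔEPS = DCL × %ΔSales = 2.2715 × +22.8% = +51.8%.

+51.8%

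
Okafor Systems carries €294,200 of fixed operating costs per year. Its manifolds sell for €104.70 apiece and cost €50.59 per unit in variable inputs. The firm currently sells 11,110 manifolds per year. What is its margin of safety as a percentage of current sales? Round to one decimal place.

Contribution margin per unit = €104.70 − €50.59 = €54.11. Break-even units = €294,200 ÷ €54.11 = 5,437.07; break-even revenue = 5,437.07 × €104.70 = €569,261.50.
Actual sales revenue = 11,110 × €104.70 = €1,163,217.00.
Margin of safety = (€1,163,217.00 − €569,261.50) ÷ €1,163,217.00 = 51.1%.

51.1%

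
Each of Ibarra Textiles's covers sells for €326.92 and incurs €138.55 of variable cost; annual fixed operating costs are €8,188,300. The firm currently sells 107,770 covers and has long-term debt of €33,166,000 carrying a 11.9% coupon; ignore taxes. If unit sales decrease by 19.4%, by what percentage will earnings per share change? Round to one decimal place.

-48.2%

Total contribution margin = 107,770 × €188.37 = €20,300,634.90.
Subtracting fixed costs: EBIT = €20,300,634.90 − €8,188,300 = €12,112,334.90.
Interest = €3,946,754.00, so EBIT − I = €8,165,580.90.
Degree of combined leverage = contribution ÷ (EBIT − I) = €20,300,634.90 ÷ €8,165,580.90 = 2.4861.
EPS therefore changes by 2.4861 × (-19.4%) = -48.2%.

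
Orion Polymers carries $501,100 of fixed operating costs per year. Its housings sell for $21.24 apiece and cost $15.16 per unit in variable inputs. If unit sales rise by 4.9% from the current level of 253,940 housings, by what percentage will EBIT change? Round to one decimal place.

Total contribution margin = 253,940 × $6.08 = $1,543,955.20.
Operating income = contribution − fixed costs = $1,543,955.20 − $501,100 = $1,042,855.20.
Degree of operating leverage = $1,543,955.20 / $1,042,855.20 = 1.4805.
So EBIT moves 1.4805 × (+4.9%) = +7.3%.

+7.3%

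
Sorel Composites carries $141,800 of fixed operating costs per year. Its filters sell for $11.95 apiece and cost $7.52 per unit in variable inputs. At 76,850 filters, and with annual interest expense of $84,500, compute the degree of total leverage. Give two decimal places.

2.98

Contribution at this volume is 76,850 × $4.43 = $340,445.50.
Operating income = contribution − fixed costs = $340,445.50 − $141,800 = $198,645.50. Interest = $84,500.00.
DOL = $340,445.50 ÷ $198,645.50 = 1.7138; DFL = $198,645.50 ÷ $114,145.50 = 1.7403.
DCL = DOL × DFL = 1.7138 × 1.7403 = 2.9825.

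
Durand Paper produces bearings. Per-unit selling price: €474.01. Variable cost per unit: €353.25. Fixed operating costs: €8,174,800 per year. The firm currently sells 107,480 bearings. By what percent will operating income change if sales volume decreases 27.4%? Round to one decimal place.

-74.0%

Total contribution margin = 107,480 × €120.76 = €12,979,284.80.
Subtracting fixed costs: EBIT = €12,979,284.80 − €8,174,800 = €4,804,484.80.
So DOL = total CM / EBIT = €12,979,284.80 / €4,804,484.80 = 2.7015.
%ΔEBIT = DOL × %ΔSales = 2.7015 × -27.4% = -74.0%.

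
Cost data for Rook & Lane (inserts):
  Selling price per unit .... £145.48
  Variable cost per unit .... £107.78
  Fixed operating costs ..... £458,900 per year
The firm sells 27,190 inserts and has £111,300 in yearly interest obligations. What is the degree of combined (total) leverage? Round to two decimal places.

At 27,190 units, contribution = 27,190 × £37.70 = £1,025,063.00.
Operating income = contribution − fixed costs = £1,025,063.00 − £458,900 = £566,163.00. Interest = £111,300.00, so EBIT − I = £454,863.00.
Degree of total leverage = total CM / (EBIT − interest) = £1,025,063.00 / £454,863.00 = 2.2536.

2.25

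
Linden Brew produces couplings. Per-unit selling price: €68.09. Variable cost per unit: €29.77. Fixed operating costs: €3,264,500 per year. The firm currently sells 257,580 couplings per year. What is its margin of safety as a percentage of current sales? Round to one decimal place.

66.9%

Contribution margin per unit = €68.09 − €29.77 = €38.32. Break-even units = €3,264,500 ÷ €38.32 = 85,190.50; break-even revenue = 85,190.50 × €68.09 = €5,800,621.22.
Actual sales revenue = 257,580 × €68.09 = €17,538,622.20.
Margin of safety = (€17,538,622.20 − €5,800,621.22) ÷ €17,538,622.20 = 66.9%.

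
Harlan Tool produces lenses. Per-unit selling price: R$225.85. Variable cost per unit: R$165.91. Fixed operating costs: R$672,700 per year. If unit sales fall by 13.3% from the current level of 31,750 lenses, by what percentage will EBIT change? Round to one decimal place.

-20.6%

At 31,750 units, contribution = 31,750 × R$59.94 = R$1,903,095.00.
Operating income = contribution − fixed costs = R$1,903,095.00 − R$672,700 = R$1,230,395.00.
Degree of operating leverage = R$1,903,095.00 / R$1,230,395.00 = 1.5467.
%ΔEBIT = DOL × %ΔSales = 1.5467 × -13.3% = -20.6%.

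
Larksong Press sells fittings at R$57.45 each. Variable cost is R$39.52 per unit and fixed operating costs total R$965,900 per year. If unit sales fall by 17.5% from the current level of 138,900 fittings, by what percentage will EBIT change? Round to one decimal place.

-28.6%

Contribution at this volume is 138,900 × R$17.93 = R$2,490,477.00.
EBIT = R$2,490,477.00 − R$965,900 = R$1,524,577.00.
Degree of operating leverage = R$2,490,477.00 / R$1,524,577.00 = 1.6336.
Operating income changes by 1.6336 × -17.5% = -28.6%.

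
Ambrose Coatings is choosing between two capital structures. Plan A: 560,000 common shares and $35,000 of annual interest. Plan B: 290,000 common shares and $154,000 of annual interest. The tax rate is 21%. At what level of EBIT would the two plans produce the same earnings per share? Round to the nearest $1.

$281,815

Set EPS_A = EPS_B: (EBIT − $35,000)(1 − 0.21) ÷ 560,000 = (EBIT − $154,000)(1 − 0.21) ÷ 290,000.
Cancelling (1 − t) and cross-multiplying: 290,000·(EBIT − 35,000) = 560,000·(EBIT − 154,000).
Solving, EBIT = (154,000·560,000 − 35,000·290,000) / (560,000 − 290,000) = 76,090,000,000 / 270,000 = 281,814.81.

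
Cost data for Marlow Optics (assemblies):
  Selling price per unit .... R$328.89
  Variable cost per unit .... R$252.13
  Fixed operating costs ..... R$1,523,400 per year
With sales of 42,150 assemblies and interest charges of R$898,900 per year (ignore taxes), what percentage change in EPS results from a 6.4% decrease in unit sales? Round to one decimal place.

-25.5%

Total contribution margin = 42,150 × R$76.76 = R$3,235,434.00.
Subtracting fixed costs: EBIT = R$3,235,434.00 − R$1,523,400 = R$1,712,034.00.
After interest of R$898,900.00, pre-tax earnings = R$813,134.00.
Degree of combined leverage = contribution ÷ (EBIT − I) = R$3,235,434.00 ÷ R$813,134.00 = 3.9790.
%ΔEPS = DCL × %ΔSales = 3.9790 × -6.4% = -25.5%.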